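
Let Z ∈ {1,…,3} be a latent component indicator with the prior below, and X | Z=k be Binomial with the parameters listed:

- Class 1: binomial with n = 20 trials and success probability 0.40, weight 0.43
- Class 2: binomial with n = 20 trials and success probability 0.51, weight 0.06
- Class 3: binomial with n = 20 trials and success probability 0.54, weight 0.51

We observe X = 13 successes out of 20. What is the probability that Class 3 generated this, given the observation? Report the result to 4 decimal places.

0.8357

P(component k | x) = P(Z=k)·f_k(x) / marginal(x), where marginal(x) = Σ_j P(Z=j)·f_j(x).
Binomial probabilities:
  p_1 = C(20,13)·0.40^13·0.60^7 = 77520·6.71089e-06·0.0279936 = 0.0145631
  p_2 = C(20,13)·0.51^13·0.49^7 = 77520·0.000157911·0.00678223 = 0.083023
  p_3 = C(20,13)·0.54^13·0.46^7 = 77520·0.000331985·0.00435818 = 0.11216
Multiply by the mixture weights:
  P(Z=1)·p_1 = 0.43 × 0.0145631 = 0.00626211
  P(Z=2)·p_2 = 0.06 × 0.083023 = 0.00498138
  P(Z=3)·p_3 = 0.51 × 0.11216 = 0.0572015
Sum: 0.00626211 + 0.00498138 + 0.0572015 = 0.068445
P(Class 3 | the observation) ≈ 0.8357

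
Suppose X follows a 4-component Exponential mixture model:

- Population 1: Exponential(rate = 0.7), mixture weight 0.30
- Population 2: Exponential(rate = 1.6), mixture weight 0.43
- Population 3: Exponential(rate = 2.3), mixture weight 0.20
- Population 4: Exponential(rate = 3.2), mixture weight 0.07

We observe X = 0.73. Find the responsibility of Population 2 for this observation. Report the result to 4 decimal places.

By Bayes' theorem, P(k | x) = w_k f_k(x) / Σ_j w_j f_j(x).
Evaluate each component's likelihood at the observed value:
  p_1 = 0.7·e^(−0.7·0.73) = 0.7·e^(−0.5110) = 0.419927
  p_2 = 1.6·e^(−1.6·0.73) = 1.6·e^(−1.1680) = 0.497581
  p_3 = 2.3·e^(−2.3·0.73) = 2.3·e^(−1.6790) = 0.429089
  p_4 = 3.2·e^(−3.2·0.73) = 3.2·e^(−2.3360) = 0.309484
Multiply by the mixture weights:
  w_1·p_1 = 0.30 × 0.419927 = 0.125978
  w_2·p_2 = 0.43 × 0.497581 = 0.21396
  w_3·p_3 = 0.20 × 0.429089 = 0.0858178
  w_4·p_4 = 0.07 × 0.309484 = 0.0216639
Denominator: 0.125978 + 0.21396 + 0.0858178 + 0.0216639 = 0.44742
P(Population 2 | 0.73) = 0.21396 / 0.44742 ≈ 0.4782

0.4782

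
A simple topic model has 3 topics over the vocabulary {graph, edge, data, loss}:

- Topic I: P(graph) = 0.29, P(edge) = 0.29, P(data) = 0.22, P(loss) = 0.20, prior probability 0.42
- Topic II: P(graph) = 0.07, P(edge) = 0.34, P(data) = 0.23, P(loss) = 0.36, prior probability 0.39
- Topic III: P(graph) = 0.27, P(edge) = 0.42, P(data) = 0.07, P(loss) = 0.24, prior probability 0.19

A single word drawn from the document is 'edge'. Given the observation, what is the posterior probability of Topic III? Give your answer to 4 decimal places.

0.2388

P(component k | x) = w_k·f_k(x) / marginal(x), where marginal(x) = Σ_j w_j·f_j(x).
Evaluate each component's likelihood at the observed value:
  p_I = 0.29
  p_II = 0.34
  p_III = 0.42
Weight by the priors:
  w_I·p_I = 0.42 × 0.29 = 0.1218
  w_II·p_II = 0.39 × 0.34 = 0.1326
  w_III·p_III = 0.19 × 0.42 = 0.0798
Normaliser: 0.1218 + 0.1326 + 0.0798 = 0.3342
So the posterior for Topic III is 0.0798 / 0.3342 ≈ 0.2388.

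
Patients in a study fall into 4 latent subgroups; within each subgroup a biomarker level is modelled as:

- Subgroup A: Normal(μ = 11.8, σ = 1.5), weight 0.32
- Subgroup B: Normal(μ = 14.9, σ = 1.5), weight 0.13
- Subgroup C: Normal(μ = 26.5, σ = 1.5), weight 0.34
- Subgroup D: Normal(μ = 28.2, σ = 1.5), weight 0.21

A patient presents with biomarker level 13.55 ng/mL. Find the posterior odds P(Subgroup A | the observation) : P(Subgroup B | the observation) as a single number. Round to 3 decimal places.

Posterior odds = (P(Z=i) f_i(x)) / (P(Z=j) f_j(x)); the normalising sum cancels.
Normal densities:
  L_A = 0.134666
  L_B = 0.17739
  L_C = 1.73728e-17
  L_D = 5.14785e-22
0.0430931 / 0.0230607 ≈ 1.869

1.869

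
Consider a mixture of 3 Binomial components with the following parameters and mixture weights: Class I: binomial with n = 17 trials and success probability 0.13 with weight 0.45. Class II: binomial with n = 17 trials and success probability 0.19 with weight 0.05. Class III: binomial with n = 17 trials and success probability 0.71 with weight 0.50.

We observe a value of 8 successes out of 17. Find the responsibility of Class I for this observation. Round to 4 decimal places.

0.0213

Posterior ∝ prior × likelihood, so P(k | x) ∝ P(Z=k) f_k(x); normalise over all components.
Component likelihoods at x = 8 successes out of 17:
  p_I = 0.000566246
  p_II = 0.00619696
  p_III = 0.0227737
Weight by the priors:
  P(Z=I)·p_I = 0.45 × 0.000566246 = 0.000254811
  P(Z=II)·p_II = 0.05 × 0.00619696 = 0.000309848
  P(Z=III)·p_III = 0.50 × 0.0227737 = 0.0113869
Denominator: 0.000254811 + 0.000309848 + 0.0113869 = 0.0119515
P(Class I | x) ≈ 0.0213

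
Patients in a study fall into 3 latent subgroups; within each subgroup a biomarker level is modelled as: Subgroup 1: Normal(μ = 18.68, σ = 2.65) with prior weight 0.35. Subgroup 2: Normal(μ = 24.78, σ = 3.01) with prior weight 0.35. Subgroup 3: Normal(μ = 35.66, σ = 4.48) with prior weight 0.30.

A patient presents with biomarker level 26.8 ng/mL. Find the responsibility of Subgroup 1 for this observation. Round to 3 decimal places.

0.012

The responsibility of component k is w_k f_k(x) divided by Σ_j w_j f_j(x).
Component likelihoods at x = 26.8 ng/mL:
  p_1 = (1/(2.65·√(2π)))·exp(−(26.8−18.68)²/(2·2.65²)) = 0.150544·exp(-4.69451) = 0.00137678
  p_2 = (1/(3.01·√(2π)))·exp(−(26.8−24.78)²/(2·3.01²)) = 0.132539·exp(-0.22519) = 0.105815
  p_3 = (1/(4.48·√(2π)))·exp(−(26.8−35.66)²/(2·4.48²)) = 0.089050·exp(-1.95561) = 0.0125986
Unnormalised posteriors:
  w_1·p_1 = 0.35 × 0.00137678 = 0.000481873
  w_2·p_2 = 0.35 × 0.105815 = 0.0370352
  w_3·p_3 = 0.30 × 0.0125986 = 0.00377959
Sum: 0.000481873 + 0.0370352 + 0.00377959 = 0.0412967
P(Subgroup 1 | 26.8 ng/mL) ≈ 0.012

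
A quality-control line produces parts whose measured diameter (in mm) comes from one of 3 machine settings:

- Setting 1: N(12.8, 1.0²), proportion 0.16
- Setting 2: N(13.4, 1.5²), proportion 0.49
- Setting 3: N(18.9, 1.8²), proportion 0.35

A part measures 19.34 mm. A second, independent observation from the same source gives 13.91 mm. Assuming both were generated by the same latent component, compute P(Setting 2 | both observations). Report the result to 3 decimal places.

The responsibility of component k is P(Z=k) f_k(x) divided by Σ_j P(Z=j) f_j(x).
Since both observations come from the same component, the likelihood for component k is f_k(x₁)·f_k(x₂).
  f_1 = [2.05672e-10] × [0.215458] = 4.43137e-11
  f_2 = [0.000104617] × [0.251025] = 2.62615e-05
  f_3 = [0.215111] × [0.00475132] = 0.00102206
Multiply by the mixture weights:
  P(Z=1)·f_1 = 0.16 × 4.43137e-11 = 7.09019e-12
  P(Z=2)·f_2 = 0.49 × 2.62615e-05 = 1.28681e-05
  P(Z=3)·f_3 = 0.35 × 0.00102206 = 0.000357721
Sum: 7.09019e-12 + 1.28681e-05 + 0.000357721 = 0.000370589
So the posterior for Setting 2 is 1.28681e-05 / 0.000370589 ≈ 0.035.

0.035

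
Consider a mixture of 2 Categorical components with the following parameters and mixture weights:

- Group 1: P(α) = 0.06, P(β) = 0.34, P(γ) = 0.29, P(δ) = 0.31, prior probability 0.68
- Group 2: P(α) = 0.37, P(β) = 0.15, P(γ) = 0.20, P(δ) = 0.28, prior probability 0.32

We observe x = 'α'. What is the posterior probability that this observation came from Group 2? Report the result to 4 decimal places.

0.7437

The responsibility of component k is π_k f_k(x) divided by Σ_j π_j f_j(x).
Categorical probabilities:
  p_1 = P(α | comp) = 0.06
  p_2 = P(α | comp) = 0.37
Prior × likelihood for each component:
  π_1·p_1 = 0.68 × 0.06 = 0.0408
  π_2·p_2 = 0.32 × 0.37 = 0.1184
Denominator: 0.0408 + 0.1184 = 0.1592
Responsibility of Group 2: 0.1184 / 0.1592 ≈ 0.7437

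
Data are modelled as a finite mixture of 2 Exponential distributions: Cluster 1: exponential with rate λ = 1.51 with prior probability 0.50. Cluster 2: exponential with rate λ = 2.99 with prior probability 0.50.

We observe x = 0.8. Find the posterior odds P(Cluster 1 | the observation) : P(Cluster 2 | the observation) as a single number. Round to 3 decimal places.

1.650

Only the two components matter; the odds are (π_i f_i(x)) / (π_j f_j(x)).
Exponential densities:
  f_1 = 0.451179
  f_2 = 0.273425
Odds = (0.50/0.50) × (0.451179/0.273425) = 1 × 1.6501 ≈ 1.650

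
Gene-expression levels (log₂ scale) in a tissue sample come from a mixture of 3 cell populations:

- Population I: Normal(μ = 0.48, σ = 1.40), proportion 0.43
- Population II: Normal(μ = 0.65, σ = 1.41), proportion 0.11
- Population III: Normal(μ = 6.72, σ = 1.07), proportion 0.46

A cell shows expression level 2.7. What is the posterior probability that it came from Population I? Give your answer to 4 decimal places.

0.7607

By Bayes' theorem, P(k | x) = w_k f_k(x) / Σ_j w_j f_j(x).
Component likelihoods at x = 2.7:
  L_I = 0.0810527
  L_II = 0.0983284
  L_III = 0.000320972
Weight by the priors:
  w_I·L_I = 0.43 × 0.0810527 = 0.0348527
  w_II·L_II = 0.11 × 0.0983284 = 0.0108161
  w_III·L_III = 0.46 × 0.000320972 = 0.000147647
Marginal: 0.0348527 + 0.0108161 + 0.000147647 = 0.0458164
So the posterior for Population I is 0.0348527 / 0.0458164 ≈ 0.7607.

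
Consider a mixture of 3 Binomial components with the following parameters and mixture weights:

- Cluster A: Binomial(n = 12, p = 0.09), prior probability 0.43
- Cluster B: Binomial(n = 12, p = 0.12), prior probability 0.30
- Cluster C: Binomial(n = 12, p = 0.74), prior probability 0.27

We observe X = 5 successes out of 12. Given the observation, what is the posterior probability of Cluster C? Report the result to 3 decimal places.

Posterior ∝ prior × likelihood, so P(k | x) ∝ π_k f_k(x); normalise over all components.
Evaluate each component's likelihood at the observed value:
  L_A = C(12,5)·0.09^5·0.91^7 = 792·5.9049e-06·0.516761 = 0.00241673
  L_B = C(12,5)·0.12^5·0.88^7 = 792·2.48832e-05·0.408676 = 0.00805397
  L_C = C(12,5)·0.74^5·0.26^7 = 792·0.221901·8.03181e-05 = 0.0141155
Prior × likelihood for each component:
  π_A·L_A = 0.43 × 0.00241673 = 0.00103919
  π_B·L_B = 0.30 × 0.00805397 = 0.00241619
  π_C·L_C = 0.27 × 0.0141155 = 0.00381119
Normaliser: 0.00103919 + 0.00241619 + 0.00381119 = 0.00726658
So the posterior for Cluster C is 0.00381119 / 0.00726658 ≈ 0.524.

0.524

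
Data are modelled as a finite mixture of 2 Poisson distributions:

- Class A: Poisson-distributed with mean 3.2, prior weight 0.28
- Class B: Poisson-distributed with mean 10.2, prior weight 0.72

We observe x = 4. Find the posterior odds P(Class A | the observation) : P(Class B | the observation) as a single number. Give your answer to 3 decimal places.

4.131

Only the two components matter; the odds are (w_i f_i(x)) / (w_j f_j(x)).
Poisson probabilities:
  f_A = e^(−3.2)·3.2^4/4! = 0.178093
  f_B = e^(−10.2)·10.2^4/4! = 0.0167643
0.049866 / 0.0120703 ≈ 4.131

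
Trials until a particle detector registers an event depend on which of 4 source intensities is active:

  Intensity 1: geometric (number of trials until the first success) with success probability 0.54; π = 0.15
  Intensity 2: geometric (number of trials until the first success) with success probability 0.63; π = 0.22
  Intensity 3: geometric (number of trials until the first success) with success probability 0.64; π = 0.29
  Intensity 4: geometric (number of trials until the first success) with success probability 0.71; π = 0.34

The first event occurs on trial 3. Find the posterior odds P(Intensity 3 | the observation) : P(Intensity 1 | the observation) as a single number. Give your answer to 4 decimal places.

Since P(k|x) ∝ P(Z=k) f_k(x), the posterior odds are P(Z=i) f_i(x) / (P(Z=j) f_j(x)).
Component likelihoods at x = 3:
  f_1 = 0.114264
  f_2 = 0.086247
  f_3 = 0.082944
  f_4 = 0.059711
0.0240538 / 0.0171396 ≈ 1.4034

1.4034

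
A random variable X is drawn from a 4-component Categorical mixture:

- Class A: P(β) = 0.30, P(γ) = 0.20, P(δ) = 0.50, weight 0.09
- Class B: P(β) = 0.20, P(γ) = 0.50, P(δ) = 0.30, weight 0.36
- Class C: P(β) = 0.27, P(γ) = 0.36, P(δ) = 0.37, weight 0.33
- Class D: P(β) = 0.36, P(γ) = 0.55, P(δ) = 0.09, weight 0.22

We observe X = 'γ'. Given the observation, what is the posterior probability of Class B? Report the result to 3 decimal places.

0.411

The responsibility of component k is w_k f_k(x) divided by Σ_j w_j f_j(x).
Evaluate each component's likelihood at the observed value:
  f_A = P(γ | comp) = 0.20
  f_B = P(γ | comp) = 0.50
  f_C = P(γ | comp) = 0.36
  f_D = P(γ | comp) = 0.55
Weight by the priors:
  w_A·f_A = 0.09 × 0.2 = 0.018
  w_B·f_B = 0.36 × 0.5 = 0.18
  w_C·f_C = 0.33 × 0.36 = 0.1188
  w_D·f_D = 0.22 × 0.55 = 0.121
Denominator: 0.018 + 0.18 + 0.1188 + 0.121 = 0.4378
P(Class B | data) = 0.18 / 0.4378 ≈ 0.411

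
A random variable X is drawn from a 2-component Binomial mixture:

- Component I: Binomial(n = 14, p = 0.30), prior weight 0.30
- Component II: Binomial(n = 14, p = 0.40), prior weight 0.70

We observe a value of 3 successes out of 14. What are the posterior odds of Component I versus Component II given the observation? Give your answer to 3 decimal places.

Since P(k|x) ∝ π_k f_k(x), the posterior odds are π_i f_i(x) / (π_j f_j(x)).
Evaluate each component's likelihood at the observed value:
  f_I = 0.194332
  f_II = 0.0845172
Posterior odds = (π_I·f_I) / (π_II·f_II) = (0.30·0.194332) / (0.70·0.0845172) = 0.0582995 / 0.059162 ≈ 0.985

0.985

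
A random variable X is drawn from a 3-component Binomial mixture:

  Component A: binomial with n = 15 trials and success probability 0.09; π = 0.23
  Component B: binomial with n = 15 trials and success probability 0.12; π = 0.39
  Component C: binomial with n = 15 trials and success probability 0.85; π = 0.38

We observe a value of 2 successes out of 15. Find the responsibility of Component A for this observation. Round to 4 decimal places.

Posterior ∝ prior × likelihood, so P(k | x) ∝ w_k f_k(x); normalise over all components.
Binomial probabilities:
  L_A = 0.249582
  L_B = 0.286963
  L_C = 1.47643e-09
Unnormalised posteriors:
  w_A·L_A = 0.23 × 0.249582 = 0.0574037
  w_B·L_B = 0.39 × 0.286963 = 0.111916
  w_C·L_C = 0.38 × 1.47643e-09 = 5.61044e-10
Normaliser: 0.0574037 + 0.111916 + 5.61044e-10 = 0.169319
Responsibility of Component A: 0.0574037 / 0.169319 ≈ 0.3390

0.3390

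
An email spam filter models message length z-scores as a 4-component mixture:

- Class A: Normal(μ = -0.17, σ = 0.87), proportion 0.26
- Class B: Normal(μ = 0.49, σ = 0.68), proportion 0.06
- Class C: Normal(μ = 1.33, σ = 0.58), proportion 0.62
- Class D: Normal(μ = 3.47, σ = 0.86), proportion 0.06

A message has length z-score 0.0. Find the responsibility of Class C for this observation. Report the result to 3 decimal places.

Apply Bayes' rule: the posterior for each component is proportional to its prior times its likelihood at x.
Component likelihoods at x = 0.0:
  f_A = (1/(0.87·√(2π)))·exp(−(0.0−-0.17)²/(2·0.87²)) = 0.458554·exp(-0.01909) = 0.449883
  f_B = (1/(0.68·√(2π)))·exp(−(0.0−0.49)²/(2·0.68²)) = 0.586680·exp(-0.25962) = 0.452531
  f_C = (1/(0.58·√(2π)))·exp(−(0.0−1.33)²/(2·0.58²)) = 0.687832·exp(-2.62916) = 0.0496194
  f_D = (1/(0.86·√(2π)))·exp(−(0.0−3.47)²/(2·0.86²)) = 0.463886·exp(-8.14014) = 0.000135267
Weight by the priors:
  π_A·f_A = 0.26 × 0.449883 = 0.11697
  π_B·f_B = 0.06 × 0.452531 = 0.0271518
  π_C·f_C = 0.62 × 0.0496194 = 0.030764
  π_D·f_D = 0.06 × 0.000135267 = 8.11603e-06
Marginal: 0.11697 + 0.0271518 + 0.030764 + 8.11603e-06 = 0.174894
P(Class C | 0.0) ≈ 0.176

0.176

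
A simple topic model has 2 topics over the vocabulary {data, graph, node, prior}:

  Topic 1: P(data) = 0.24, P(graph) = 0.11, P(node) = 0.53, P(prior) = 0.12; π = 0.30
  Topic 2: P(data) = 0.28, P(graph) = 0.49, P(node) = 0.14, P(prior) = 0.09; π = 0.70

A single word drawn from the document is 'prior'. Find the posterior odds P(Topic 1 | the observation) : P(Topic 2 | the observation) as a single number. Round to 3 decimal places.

The posterior odds equal the prior odds times the likelihood ratio: (w_i/w_j)·(f_i(x)/f_j(x)).
Evaluate each component's likelihood at the observed value:
  L_1 = P(prior | comp) = 0.12
  L_2 = P(prior | comp) = 0.09
Posterior odds = (w_1·L_1) / (w_2·L_2) = (0.30·0.12) / (0.70·0.09) = 0.036 / 0.063 ≈ 0.571

0.571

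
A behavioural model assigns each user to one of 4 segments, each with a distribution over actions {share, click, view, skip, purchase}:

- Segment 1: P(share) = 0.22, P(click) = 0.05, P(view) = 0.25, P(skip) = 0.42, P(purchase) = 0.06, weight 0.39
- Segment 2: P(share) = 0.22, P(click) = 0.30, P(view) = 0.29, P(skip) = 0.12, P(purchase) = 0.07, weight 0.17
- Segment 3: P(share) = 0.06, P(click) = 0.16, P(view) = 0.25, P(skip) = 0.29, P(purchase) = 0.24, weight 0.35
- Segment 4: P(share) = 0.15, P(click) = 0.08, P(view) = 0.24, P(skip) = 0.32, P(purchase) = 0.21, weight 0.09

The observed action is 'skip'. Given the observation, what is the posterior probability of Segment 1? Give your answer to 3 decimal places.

P(component k | x) = P(Z=k)·f_k(x) / marginal(x), where marginal(x) = Σ_j P(Z=j)·f_j(x).
Component likelihoods at x = 'skip':
  L_1 = 0.42
  L_2 = 0.12
  L_3 = 0.29
  L_4 = 0.32
Prior × likelihood for each component:
  P(Z=1)·L_1 = 0.39 × 0.42 = 0.1638
  P(Z=2)·L_2 = 0.17 × 0.12 = 0.0204
  P(Z=3)·L_3 = 0.35 × 0.29 = 0.1015
  P(Z=4)·L_4 = 0.09 × 0.32 = 0.0288
Marginal: 0.1638 + 0.0204 + 0.1015 + 0.0288 = 0.3145
Responsibility of Segment 1: 0.1638 / 0.3145 ≈ 0.521

0.521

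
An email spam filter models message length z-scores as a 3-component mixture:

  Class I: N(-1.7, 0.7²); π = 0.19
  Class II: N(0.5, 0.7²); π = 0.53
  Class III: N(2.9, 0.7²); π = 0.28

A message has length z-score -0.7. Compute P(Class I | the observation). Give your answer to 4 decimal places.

P(component k | x) = w_k·f_k(x) / marginal(x), where marginal(x) = Σ_j w_j·f_j(x).
Component likelihoods at x = -0.7:
  f_I = (1/(0.7·√(2π)))·exp(−(-0.7−-1.7)²/(2·0.7²)) = 0.569918·exp(-1.02041) = 0.205426
  f_II = (1/(0.7·√(2π)))·exp(−(-0.7−0.5)²/(2·0.7²)) = 0.569918·exp(-1.46939) = 0.131119
  f_III = (1/(0.7·√(2π)))·exp(−(-0.7−2.9)²/(2·0.7²)) = 0.569918·exp(-13.22449) = 1.02917e-06
Multiply by the mixture weights:
  w_I·f_I = 0.19 × 0.205426 = 0.0390308
  w_II·f_II = 0.53 × 0.131119 = 0.069493
  w_III·f_III = 0.28 × 1.02917e-06 = 2.88169e-07
Marginal: 0.0390308 + 0.069493 + 2.88169e-07 = 0.108524
P(Class I | -0.7) ≈ 0.3597

0.3597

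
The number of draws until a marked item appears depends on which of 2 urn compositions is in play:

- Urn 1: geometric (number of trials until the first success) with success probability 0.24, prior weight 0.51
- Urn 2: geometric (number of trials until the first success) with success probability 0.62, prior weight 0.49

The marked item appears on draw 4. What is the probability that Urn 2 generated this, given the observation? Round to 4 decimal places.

The responsibility of component k is P(Z=k) f_k(x) divided by Σ_j P(Z=j) f_j(x).
Component likelihoods at x = 4:
  L_1 = 0.24·(1−0.24)^3 = 0.24·0.438976 = 0.105354
  L_2 = 0.62·(1−0.62)^3 = 0.62·0.054872 = 0.0340206
Weight by the priors:
  P(Z=1)·L_1 = 0.51 × 0.105354 = 0.0537307
  P(Z=2)·L_2 = 0.49 × 0.0340206 = 0.0166701
Denominator: 0.0537307 + 0.0166701 = 0.0704008
P(Urn 2 | x) = 0.0166701 / 0.0704008 ≈ 0.2368

0.2368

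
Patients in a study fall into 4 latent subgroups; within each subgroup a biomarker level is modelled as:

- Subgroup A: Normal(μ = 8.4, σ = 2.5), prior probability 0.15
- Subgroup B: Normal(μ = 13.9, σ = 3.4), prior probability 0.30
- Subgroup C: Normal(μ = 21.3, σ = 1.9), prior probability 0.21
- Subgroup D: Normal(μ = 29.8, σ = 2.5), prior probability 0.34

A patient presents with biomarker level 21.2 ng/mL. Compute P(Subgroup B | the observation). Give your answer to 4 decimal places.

The responsibility of component k is w_k f_k(x) divided by Σ_j w_j f_j(x).
Normal densities:
  L_A = (1/(2.5·√(2π)))·exp(−(21.2−8.4)²/(2·2.5²)) = 0.159577·exp(-13.10720) = 3.2403e-07
  L_B = (1/(3.4·√(2π)))·exp(−(21.2−13.9)²/(2·3.4²)) = 0.117336·exp(-2.30493) = 0.0117061
  L_C = (1/(1.9·√(2π)))·exp(−(21.2−21.3)²/(2·1.9²)) = 0.209970·exp(-0.00139) = 0.209679
  L_D = (1/(2.5·√(2π)))·exp(−(21.2−29.8)²/(2·2.5²)) = 0.159577·exp(-5.91680) = 0.000429869
Weight by the priors:
  w_A·L_A = 0.15 × 3.2403e-07 = 4.86045e-08
  w_B·L_B = 0.30 × 0.0117061 = 0.00351183
  w_C·L_C = 0.21 × 0.209679 = 0.0440326
  w_D·L_D = 0.34 × 0.000429869 = 0.000146156
Sum: 4.86045e-08 + 0.00351183 + 0.0440326 + 0.000146156 = 0.0476906
Responsibility of Subgroup B: 0.00351183 / 0.0476906 ≈ 0.0736

0.0736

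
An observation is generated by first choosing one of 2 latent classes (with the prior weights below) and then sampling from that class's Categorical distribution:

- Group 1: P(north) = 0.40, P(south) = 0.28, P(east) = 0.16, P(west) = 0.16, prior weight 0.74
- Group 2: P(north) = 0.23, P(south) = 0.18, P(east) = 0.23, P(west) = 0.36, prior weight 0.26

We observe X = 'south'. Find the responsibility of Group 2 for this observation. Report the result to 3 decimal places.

Apply Bayes' rule: the posterior for each component is proportional to its prior times its likelihood at x.
Component likelihoods at x = 'south':
  p_1 = 0.28
  p_2 = 0.18
Weight by the priors:
  P(Z=1)·p_1 = 0.74 × 0.28 = 0.2072
  P(Z=2)·p_2 = 0.26 × 0.18 = 0.0468
Marginal: 0.2072 + 0.0468 = 0.254
P(Group 2 | the observation) ≈ 0.184

0.184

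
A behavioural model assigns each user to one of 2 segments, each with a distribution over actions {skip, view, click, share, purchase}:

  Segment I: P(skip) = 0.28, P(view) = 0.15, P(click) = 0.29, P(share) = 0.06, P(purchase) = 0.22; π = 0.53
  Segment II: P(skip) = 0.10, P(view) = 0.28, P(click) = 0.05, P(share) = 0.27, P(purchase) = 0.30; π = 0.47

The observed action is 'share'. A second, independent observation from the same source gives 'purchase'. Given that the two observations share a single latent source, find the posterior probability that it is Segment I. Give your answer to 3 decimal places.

The responsibility of component k is P(Z=k) f_k(x) divided by Σ_j P(Z=j) f_j(x).
Since both observations come from the same component, the likelihood for component k is f_k(x₁)·f_k(x₂).
  f_I = [0.06] × [0.22] = 0.0132
  f_II = [0.27] × [0.3] = 0.081
Prior × likelihood for each component:
  P(Z=I)·f_I = 0.53 × 0.0132 = 0.006996
  P(Z=II)·f_II = 0.47 × 0.081 = 0.03807
Denominator: 0.006996 + 0.03807 = 0.045066
So the posterior for Segment I is 0.006996 / 0.045066 ≈ 0.155.

0.155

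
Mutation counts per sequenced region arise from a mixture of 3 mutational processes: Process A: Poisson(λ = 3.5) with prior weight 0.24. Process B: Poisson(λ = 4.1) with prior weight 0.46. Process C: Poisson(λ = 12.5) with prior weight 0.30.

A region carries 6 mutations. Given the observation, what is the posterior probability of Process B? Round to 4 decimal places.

Apply Bayes' rule: the posterior for each component is proportional to its prior times its likelihood at x.
Component likelihoods at x = 6 mutations:
  p_A = e^(−3.5)·3.5^6/6! = 0.0770983
  p_B = e^(−4.1)·4.1^6/6! = 0.109336
  p_C = e^(−12.5)·12.5^6/6! = 0.0197445
Unnormalised posteriors:
  π_A·p_A = 0.24 × 0.0770983 = 0.0185036
  π_B·p_B = 0.46 × 0.109336 = 0.0502946
  π_C·p_C = 0.30 × 0.0197445 = 0.00592336
Normaliser: 0.0185036 + 0.0502946 + 0.00592336 = 0.0747215
So the posterior for Process B is 0.0502946 / 0.0747215 ≈ 0.6731.

0.6731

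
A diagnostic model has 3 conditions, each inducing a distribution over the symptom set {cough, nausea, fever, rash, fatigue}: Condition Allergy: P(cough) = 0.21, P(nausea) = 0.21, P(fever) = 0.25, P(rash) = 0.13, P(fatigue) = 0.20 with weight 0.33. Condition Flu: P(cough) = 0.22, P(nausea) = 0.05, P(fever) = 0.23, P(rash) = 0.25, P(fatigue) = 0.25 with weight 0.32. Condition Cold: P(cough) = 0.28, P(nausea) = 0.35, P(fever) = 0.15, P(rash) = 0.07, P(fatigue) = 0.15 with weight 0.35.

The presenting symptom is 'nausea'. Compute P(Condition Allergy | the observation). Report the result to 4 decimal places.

Posterior ∝ prior × likelihood, so P(k | x) ∝ w_k f_k(x); normalise over all components.
Evaluate each component's likelihood at the observed value:
  L_Allergy = 0.21
  L_Flu = 0.05
  L_Cold = 0.35
Multiply by the mixture weights:
  w_Allergy·L_Allergy = 0.33 × 0.21 = 0.0693
  w_Flu·L_Flu = 0.32 × 0.05 = 0.016
  w_Cold·L_Cold = 0.35 × 0.35 = 0.1225
Normaliser: 0.0693 + 0.016 + 0.1225 = 0.2078
P(Condition Allergy | x) = 0.0693 / 0.2078 ≈ 0.3335

0.3335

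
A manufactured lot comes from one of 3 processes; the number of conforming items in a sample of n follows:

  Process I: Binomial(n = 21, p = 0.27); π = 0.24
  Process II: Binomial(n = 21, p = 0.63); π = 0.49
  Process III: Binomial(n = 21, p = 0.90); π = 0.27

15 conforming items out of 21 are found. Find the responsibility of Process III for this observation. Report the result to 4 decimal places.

P(component k | x) = π_k·f_k(x) / marginal(x), where marginal(x) = Σ_j π_j·f_j(x).
Component likelihoods at x = 15 conforming items out of 21:
  f_I = 2.42608e-05
  f_II = 0.136091
  f_III = 0.0111725
Weight by the priors:
  π_I·f_I = 0.24 × 2.42608e-05 = 5.8226e-06
  π_II·f_II = 0.49 × 0.136091 = 0.0666847
  π_III·f_III = 0.27 × 0.0111725 = 0.00301657
Marginal: 5.8226e-06 + 0.0666847 + 0.00301657 = 0.0697071
Responsibility of Process III: 0.00301657 / 0.0697071 ≈ 0.0433

0.0433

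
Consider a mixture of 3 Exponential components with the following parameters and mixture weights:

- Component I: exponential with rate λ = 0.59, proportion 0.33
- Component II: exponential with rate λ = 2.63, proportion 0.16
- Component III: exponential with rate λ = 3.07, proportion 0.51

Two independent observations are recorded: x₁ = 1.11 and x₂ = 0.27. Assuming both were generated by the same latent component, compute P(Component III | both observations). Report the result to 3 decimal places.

P(component k | x) = π_k·f_k(x) / marginal(x), where marginal(x) = Σ_j π_j·f_j(x).
Since both observations come from the same component, the likelihood for component k is f_k(x₁)·f_k(x₂).
  p_I = [0.59·e^(−0.59·1.11) = 0.59·e^(−0.6549) = 0.306501] × [0.503117] = 0.154206
  p_II = [2.63·e^(−2.63·1.11) = 2.63·e^(−2.9193) = 0.141945] × [1.29289] = 0.18352
  p_III = [3.07·e^(−3.07·1.11) = 3.07·e^(−3.4077) = 0.10167] × [1.34014] = 0.136253
Multiply by the mixture weights:
  π_I·p_I = 0.33 × 0.154206 = 0.050888
  π_II·p_II = 0.16 × 0.18352 = 0.0293632
  π_III·p_III = 0.51 × 0.136253 = 0.0694888
Sum: 0.050888 + 0.0293632 + 0.0694888 = 0.14974
Responsibility of Component III: 0.0694888 / 0.14974 ≈ 0.464

0.464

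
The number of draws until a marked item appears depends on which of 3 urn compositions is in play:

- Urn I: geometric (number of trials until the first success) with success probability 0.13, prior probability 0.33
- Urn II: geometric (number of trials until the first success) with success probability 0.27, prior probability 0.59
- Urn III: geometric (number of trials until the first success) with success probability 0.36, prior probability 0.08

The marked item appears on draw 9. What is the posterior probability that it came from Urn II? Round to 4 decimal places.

0.4632

By Bayes' theorem, P(k | x) = π_k f_k(x) / Σ_j π_j f_j(x).
Component likelihoods at x = 9:
  f_I = 0.13·(1−0.13)^8 = 0.13·0.328212 = 0.0426675
  f_II = 0.27·(1−0.27)^8 = 0.27·0.080646 = 0.0217744
  f_III = 0.36·(1−0.36)^8 = 0.36·0.0281475 = 0.0101331
Unnormalised posteriors:
  π_I·f_I = 0.33 × 0.0426675 = 0.0140803
  π_II·f_II = 0.59 × 0.0217744 = 0.0128469
  π_III·f_III = 0.08 × 0.0101331 = 0.000810648
Marginal: 0.0140803 + 0.0128469 + 0.000810648 = 0.0277378
P(Urn II | 9) ≈ 0.4632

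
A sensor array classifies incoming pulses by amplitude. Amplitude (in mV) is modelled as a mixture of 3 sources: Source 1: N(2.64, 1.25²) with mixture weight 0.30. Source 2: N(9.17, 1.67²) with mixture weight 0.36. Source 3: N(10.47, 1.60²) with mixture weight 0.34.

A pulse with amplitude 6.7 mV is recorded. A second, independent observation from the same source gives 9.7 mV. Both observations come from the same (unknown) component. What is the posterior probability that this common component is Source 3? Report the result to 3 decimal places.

0.152

The responsibility of component k is π_k f_k(x) divided by Σ_j π_j f_j(x).
Since both observations come from the same component, the likelihood for component k is f_k(x₁)·f_k(x₂).
  f_1 = [(1/(1.25·√(2π)))·exp(−(6.7−2.64)²/(2·1.25²)) = 0.319154·exp(-5.27475) = 0.00163382] × [3.77593e-08] = 6.16919e-11
  f_2 = [(1/(1.67·√(2π)))·exp(−(6.7−9.17)²/(2·1.67²)) = 0.238888·exp(-1.09378) = 0.0800147] × [0.227155] = 0.0181757
  f_3 = [(1/(1.60·√(2π)))·exp(−(6.7−10.47)²/(2·1.60²)) = 0.249339·exp(-2.77596) = 0.0155313] × [0.222074] = 0.0034491
Prior × likelihood for each component:
  π_1·f_1 = 0.30 × 6.16919e-11 = 1.85076e-11
  π_2·f_2 = 0.36 × 0.0181757 = 0.00654327
  π_3·f_3 = 0.34 × 0.0034491 = 0.00117269
Normaliser: 1.85076e-11 + 0.00654327 + 0.00117269 = 0.00771596
P(Source 3 | data) = 0.00117269 / 0.00771596 ≈ 0.152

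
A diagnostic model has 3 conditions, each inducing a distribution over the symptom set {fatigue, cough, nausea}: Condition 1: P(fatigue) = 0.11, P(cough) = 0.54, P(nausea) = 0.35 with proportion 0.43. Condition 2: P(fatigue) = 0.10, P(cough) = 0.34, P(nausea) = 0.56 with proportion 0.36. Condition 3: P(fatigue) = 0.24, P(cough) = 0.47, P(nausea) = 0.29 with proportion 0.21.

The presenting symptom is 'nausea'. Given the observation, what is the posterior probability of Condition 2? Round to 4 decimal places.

Posterior ∝ prior × likelihood, so P(k | x) ∝ π_k f_k(x); normalise over all components.
Component likelihoods at x = 'nausea':
  f_1 = P(nausea | comp) = 0.35
  f_2 = P(nausea | comp) = 0.56
  f_3 = P(nausea | comp) = 0.29
Weight by the priors:
  π_1·f_1 = 0.43 × 0.35 = 0.1505
  π_2·f_2 = 0.36 × 0.56 = 0.2016
  π_3·f_3 = 0.21 × 0.29 = 0.0609
Evidence: 0.1505 + 0.2016 + 0.0609 = 0.413
P(Condition 2 | data) ≈ 0.4881

0.4881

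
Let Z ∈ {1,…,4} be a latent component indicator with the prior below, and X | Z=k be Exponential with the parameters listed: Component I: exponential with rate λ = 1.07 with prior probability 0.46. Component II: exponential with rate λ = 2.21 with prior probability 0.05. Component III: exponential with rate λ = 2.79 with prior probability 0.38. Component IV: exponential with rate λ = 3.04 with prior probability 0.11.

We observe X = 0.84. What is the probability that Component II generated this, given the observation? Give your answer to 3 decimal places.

0.050

The responsibility of component k is π_k f_k(x) divided by Σ_j π_j f_j(x).
Exponential densities:
  L_I = 1.07·e^(−1.07·0.84) = 1.07·e^(−0.8988) = 0.435552
  L_II = 2.21·e^(−2.21·0.84) = 2.21·e^(−1.8564) = 0.345277
  L_III = 2.79·e^(−2.79·0.84) = 2.79·e^(−2.3436) = 0.267788
  L_IV = 3.04·e^(−3.04·0.84) = 3.04·e^(−2.5536) = 0.236515
Unnormalised posteriors:
  π_I·L_I = 0.46 × 0.435552 = 0.200354
  π_II·L_II = 0.05 × 0.345277 = 0.0172639
  π_III·L_III = 0.38 × 0.267788 = 0.10176
  π_IV·L_IV = 0.11 × 0.236515 = 0.0260167
Marginal: 0.200354 + 0.0172639 + 0.10176 + 0.0260167 = 0.345394
Responsibility of Component II: 0.0172639 / 0.345394 ≈ 0.050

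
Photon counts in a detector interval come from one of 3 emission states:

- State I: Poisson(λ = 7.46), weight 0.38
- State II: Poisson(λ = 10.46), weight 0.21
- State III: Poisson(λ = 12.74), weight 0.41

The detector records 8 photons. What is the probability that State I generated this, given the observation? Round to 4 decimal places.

0.5529

By Bayes' theorem, P(k | x) = w_k f_k(x) / Σ_j w_j f_j(x).
Component likelihoods at x = 8 photons:
  L_I = 0.136947
  L_II = 0.101862
  L_III = 0.0504572
Multiply by the mixture weights:
  w_I·L_I = 0.38 × 0.136947 = 0.0520399
  w_II·L_II = 0.21 × 0.101862 = 0.021391
  w_III·L_III = 0.41 × 0.0504572 = 0.0206875
Normaliser: 0.0520399 + 0.021391 + 0.0206875 = 0.0941184
P(State I | x) ≈ 0.5529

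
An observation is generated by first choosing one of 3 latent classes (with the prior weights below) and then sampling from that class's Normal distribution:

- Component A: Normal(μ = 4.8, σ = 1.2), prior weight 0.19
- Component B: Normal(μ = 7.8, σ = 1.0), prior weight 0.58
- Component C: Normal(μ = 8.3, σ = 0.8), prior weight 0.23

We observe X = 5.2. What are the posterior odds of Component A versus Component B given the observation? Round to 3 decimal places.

Posterior odds = (π_i f_i(x)) / (π_j f_j(x)); the normalising sum cancels.
Normal densities:
  p_A = (1/(1.2·√(2π)))·exp(−(5.2−4.8)²/(2·1.2²)) = 0.332452·exp(-0.05556) = 0.314486
  p_B = (1/(1.0·√(2π)))·exp(−(5.2−7.8)²/(2·1.0²)) = 0.398942·exp(-3.38000) = 0.013583
  p_C = (1/(0.8·√(2π)))·exp(−(5.2−8.3)²/(2·0.8²)) = 0.498678·exp(-7.50781) = 0.000273665
Odds = (0.19/0.58) × (0.314486/0.013583) = 0.327586 × 23.153 ≈ 7.585

7.585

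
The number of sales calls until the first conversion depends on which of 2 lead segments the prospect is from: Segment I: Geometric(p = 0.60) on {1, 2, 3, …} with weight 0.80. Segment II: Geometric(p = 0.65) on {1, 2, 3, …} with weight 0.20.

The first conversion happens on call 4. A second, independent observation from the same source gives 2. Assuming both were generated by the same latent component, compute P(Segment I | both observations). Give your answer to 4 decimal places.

By Bayes' theorem, P(k | x) = w_k f_k(x) / Σ_j w_j f_j(x).
Since both observations come from the same component, the likelihood for component k is f_k(x₁)·f_k(x₂).
  p_I = [0.0384] × [0.24] = 0.009216
  p_II = [0.0278687] × [0.2275] = 0.00634014
Unnormalised posteriors:
  w_I·p_I = 0.80 × 0.009216 = 0.0073728
  w_II·p_II = 0.20 × 0.00634014 = 0.00126803
Marginal: 0.0073728 + 0.00126803 = 0.00864083
P(Segment I | data) ≈ 0.8533

0.8533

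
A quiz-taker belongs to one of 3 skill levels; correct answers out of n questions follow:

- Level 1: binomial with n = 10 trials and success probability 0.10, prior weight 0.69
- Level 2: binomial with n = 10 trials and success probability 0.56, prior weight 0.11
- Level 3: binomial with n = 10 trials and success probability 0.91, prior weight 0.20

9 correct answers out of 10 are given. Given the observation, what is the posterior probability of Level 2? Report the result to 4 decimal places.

By Bayes' theorem, P(k | x) = P(Z=k) f_k(x) / Σ_j P(Z=j) f_j(x).
Component likelihoods at x = 9 correct answers out of 10:
  p_1 = 9e-09
  p_2 = 0.0238311
  p_3 = 0.385137
Unnormalised posteriors:
  P(Z=1)·p_1 = 0.69 × 9e-09 = 6.21e-09
  P(Z=2)·p_2 = 0.11 × 0.0238311 = 0.00262143
  P(Z=3)·p_3 = 0.20 × 0.385137 = 0.0770274
Sum: 6.21e-09 + 0.00262143 + 0.0770274 = 0.0796488
P(Level 2 | 9 correct answers out of 10) ≈ 0.0329

0.0329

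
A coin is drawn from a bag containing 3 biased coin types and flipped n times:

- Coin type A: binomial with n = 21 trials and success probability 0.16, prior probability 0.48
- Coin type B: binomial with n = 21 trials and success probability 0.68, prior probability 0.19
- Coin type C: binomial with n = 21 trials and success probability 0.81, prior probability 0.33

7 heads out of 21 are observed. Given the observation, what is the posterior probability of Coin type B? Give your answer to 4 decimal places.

0.0133

P(component k | x) = P(Z=k)·f_k(x) / marginal(x), where marginal(x) = Σ_j P(Z=j)·f_j(x).
Component likelihoods at x = 7 heads out of 21:
  f_A = C(21,7)·0.16^7·0.84^14 = 116280·2.68435e-06·0.0870783 = 0.0271803
  f_B = C(21,7)·0.68^7·0.32^14 = 116280·0.0672299·1.18059e-07 = 0.000922926
  f_C = C(21,7)·0.81^7·0.19^14 = 116280·0.228768·7.99007e-11 = 2.12545e-06
Weight by the priors:
  P(Z=A)·f_A = 0.48 × 0.0271803 = 0.0130466
  P(Z=B)·f_B = 0.19 × 0.000922926 = 0.000175356
  P(Z=C)·f_C = 0.33 × 2.12545e-06 = 7.01398e-07
Normaliser: 0.0130466 + 0.000175356 + 7.01398e-07 = 0.0132226
So the posterior for Coin type B is 0.000175356 / 0.0132226 ≈ 0.0133.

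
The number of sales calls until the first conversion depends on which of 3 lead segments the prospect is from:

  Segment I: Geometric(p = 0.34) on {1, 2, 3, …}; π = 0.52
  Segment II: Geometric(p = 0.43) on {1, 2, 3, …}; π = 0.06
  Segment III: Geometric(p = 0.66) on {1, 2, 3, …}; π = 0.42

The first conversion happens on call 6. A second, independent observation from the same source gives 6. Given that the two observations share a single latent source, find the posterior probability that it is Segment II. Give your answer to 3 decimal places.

Apply Bayes' rule: the posterior for each component is proportional to its prior times its likelihood at x.
Since both observations come from the same component, the likelihood for component k is f_k(x₁)·f_k(x₂).
  f_I = [0.0425793] × [0.0425793] = 0.001813
  f_II = [0.0258728] × [0.0258728] = 0.0006694
  f_III = [0.00299874] × [0.00299874] = 8.99243e-06
Unnormalised posteriors:
  w_I·f_I = 0.52 × 0.001813 = 0.000942759
  w_II·f_II = 0.06 × 0.0006694 = 4.0164e-05
  w_III·f_III = 0.42 × 8.99243e-06 = 3.77682e-06
Sum: 0.000942759 + 4.0164e-05 + 3.77682e-06 = 0.000986699
Responsibility of Segment II: 4.0164e-05 / 0.000986699 ≈ 0.041

0.041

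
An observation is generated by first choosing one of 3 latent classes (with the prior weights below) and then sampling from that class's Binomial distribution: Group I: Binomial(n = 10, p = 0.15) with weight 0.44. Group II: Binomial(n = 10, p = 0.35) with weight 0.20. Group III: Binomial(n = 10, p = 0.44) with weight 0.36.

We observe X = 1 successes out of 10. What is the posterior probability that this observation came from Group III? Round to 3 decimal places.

0.049

Apply Bayes' rule: the posterior for each component is proportional to its prior times its likelihood at x.
Evaluate each component's likelihood at the observed value:
  f_I = 0.347425
  f_II = 0.0724917
  f_III = 0.0238311
Weight by the priors:
  π_I·f_I = 0.44 × 0.347425 = 0.152867
  π_II·f_II = 0.20 × 0.0724917 = 0.0144983
  π_III·f_III = 0.36 × 0.0238311 = 0.00857921
Marginal: 0.152867 + 0.0144983 + 0.00857921 = 0.175945
P(Group III | x) = 0.00857921 / 0.175945 ≈ 0.049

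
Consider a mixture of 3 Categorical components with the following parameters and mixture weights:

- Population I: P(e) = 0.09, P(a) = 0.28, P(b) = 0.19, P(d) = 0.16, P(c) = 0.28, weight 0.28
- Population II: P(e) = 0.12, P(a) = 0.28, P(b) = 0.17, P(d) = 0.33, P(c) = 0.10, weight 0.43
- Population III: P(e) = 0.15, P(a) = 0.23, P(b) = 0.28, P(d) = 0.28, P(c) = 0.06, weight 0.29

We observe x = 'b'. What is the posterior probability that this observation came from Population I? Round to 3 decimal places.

0.256

Apply Bayes' rule: the posterior for each component is proportional to its prior times its likelihood at x.
Categorical probabilities:
  p_I = P(b | comp) = 0.19
  p_II = P(b | comp) = 0.17
  p_III = P(b | comp) = 0.28
Weight by the priors:
  π_I·p_I = 0.28 × 0.19 = 0.0532
  π_II·p_II = 0.43 × 0.17 = 0.0731
  π_III·p_III = 0.29 × 0.28 = 0.0812
Evidence: 0.0532 + 0.0731 + 0.0812 = 0.2075
P(Population I | 'b') = 0.0532 / 0.2075 ≈ 0.256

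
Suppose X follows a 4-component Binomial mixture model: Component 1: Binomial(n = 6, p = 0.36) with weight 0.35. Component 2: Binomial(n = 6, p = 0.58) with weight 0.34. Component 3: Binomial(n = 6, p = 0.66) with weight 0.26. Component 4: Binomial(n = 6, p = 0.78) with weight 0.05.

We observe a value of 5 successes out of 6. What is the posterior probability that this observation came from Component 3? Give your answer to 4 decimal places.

0.4433

Apply Bayes' rule: the posterior for each component is proportional to its prior times its likelihood at x.
Binomial probabilities:
  f_1 = 0.023219
  f_2 = 0.165402
  f_3 = 0.255476
  f_4 = 0.381107
Prior × likelihood for each component:
  P(Z=1)·f_1 = 0.35 × 0.023219 = 0.00812665
  P(Z=2)·f_2 = 0.34 × 0.165402 = 0.0562366
  P(Z=3)·f_3 = 0.26 × 0.255476 = 0.0664237
  P(Z=4)·f_4 = 0.05 × 0.381107 = 0.0190554
Sum: 0.00812665 + 0.0562366 + 0.0664237 + 0.0190554 = 0.149842
P(Component 3 | 5 successes out of 6) = 0.0664237 / 0.149842 ≈ 0.4433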